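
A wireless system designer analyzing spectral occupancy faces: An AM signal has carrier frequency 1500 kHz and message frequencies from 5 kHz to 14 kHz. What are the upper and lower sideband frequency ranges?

Upper sideband (USB) = fc + [fm_low, fm_high] = 1500 + [5, 14] = [1505, 1514] kHz
Lower sideband (LSB) = fc - [fm_high, fm_low] = 1500 - [14, 5] = [1486, 1495] kHz
Total occupied spectrum: 1486 kHz to 1514 kHz (plus carrier at 1500 kHz)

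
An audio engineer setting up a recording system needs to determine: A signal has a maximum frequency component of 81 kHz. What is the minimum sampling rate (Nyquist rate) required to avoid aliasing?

By the Nyquist-Shannon sampling theorem,
the minimum sampling rate (Nyquist rate) must be at least 2 * f_max.
Nyquist rate = 2 * 81 kHz = 162 kHz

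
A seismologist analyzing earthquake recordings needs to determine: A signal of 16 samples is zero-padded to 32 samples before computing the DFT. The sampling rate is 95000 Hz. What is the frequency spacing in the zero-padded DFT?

Original DFT: N = 16, resolution = f_s/N = 95000/16 = 11875/2 Hz
Zero-padded DFT: N = 32, resolution = f_s/N = 95000/32 = 11875/4 Hz
Zero-padding interpolates the spectrum (finer frequency grid)
but does NOT improve the true spectral resolution (ability to resolve close frequencies).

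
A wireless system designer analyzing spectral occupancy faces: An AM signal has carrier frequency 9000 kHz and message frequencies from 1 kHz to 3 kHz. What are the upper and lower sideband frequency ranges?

Upper sideband (USB) = fc + [fm_low, fm_high] = 9000 + [1, 3] = [9001, 9003] kHz
Lower sideband (LSB) = fc - [fm_high, fm_low] = 9000 - [3, 1] = [8997, 8999] kHz
Total occupied spectrum: 8997 kHz to 9003 kHz (plus carrier at 9000 kHz)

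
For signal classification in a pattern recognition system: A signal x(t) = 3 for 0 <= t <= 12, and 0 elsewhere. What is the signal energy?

Energy = integral of |x(t)|^2 dt over the signal duration
= 3^2 * 12 = 9 * 12 = 108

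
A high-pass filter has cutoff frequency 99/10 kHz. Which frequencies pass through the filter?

A high-pass filter passes all frequencies above the cutoff frequency 99/10 kHz and attenuates lower frequencies.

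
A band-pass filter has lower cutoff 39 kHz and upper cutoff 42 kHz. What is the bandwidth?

Bandwidth = f_high - f_low
= 42 kHz - 39 kHz = 3 kHz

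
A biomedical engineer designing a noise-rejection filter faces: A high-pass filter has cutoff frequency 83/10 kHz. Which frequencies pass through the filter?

A high-pass filter passes all frequencies above the cutoff frequency 83/10 kHz and attenuates lower frequencies.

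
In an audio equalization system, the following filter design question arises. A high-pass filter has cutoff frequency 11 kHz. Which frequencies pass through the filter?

A high-pass filter passes all frequencies above the cutoff frequency 11 kHz and attenuates lower frequencies.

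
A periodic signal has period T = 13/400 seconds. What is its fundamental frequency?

The fundamental frequency is the reciprocal of the period.
f = 1/T = 1/(13/400) = 400/13 Hz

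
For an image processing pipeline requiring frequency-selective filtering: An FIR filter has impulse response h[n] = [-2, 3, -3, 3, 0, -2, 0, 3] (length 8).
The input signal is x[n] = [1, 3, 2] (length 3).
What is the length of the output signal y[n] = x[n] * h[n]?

For linear convolution, the output length is:
len(y) = len(x) + len(h) - 1 = 3 + 8 - 1 = 10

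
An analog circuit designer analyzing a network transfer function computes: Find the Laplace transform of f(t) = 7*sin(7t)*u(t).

Standard pair: sin(wt)*u(t) <-> w/(s^2+w^2)
With w = 7: L{7*sin(7t)*u(t)} = 49/(s^2+49)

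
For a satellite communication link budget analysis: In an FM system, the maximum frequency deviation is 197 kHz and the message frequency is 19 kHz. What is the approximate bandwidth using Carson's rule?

Carson's rule: BW = 2*(delta_f + f_m)
= 2*(197 + 19) kHz = 432 kHz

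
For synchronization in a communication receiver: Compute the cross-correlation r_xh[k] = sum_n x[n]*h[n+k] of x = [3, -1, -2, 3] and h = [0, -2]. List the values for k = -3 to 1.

Both sequences indexed from 0 and zero outside their support.
Lags with overlap: k = -3 to 1.
  r_xh[-3] = x[3]*h[0] = 0
  r_xh[-2] = x[2]*h[0] + x[3]*h[1] = -6
  r_xh[-1] = x[1]*h[0] + x[2]*h[1] = 4
  r_xh[0] = x[0]*h[0] + x[1]*h[1] = 2
  r_xh[1] = x[0]*h[1] = -6
r_xh = [0, -6, 4, 2, -6] (for k = -3, ..., 1)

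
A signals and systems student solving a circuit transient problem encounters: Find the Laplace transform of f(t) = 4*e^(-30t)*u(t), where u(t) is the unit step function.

Standard Laplace transform pair:
e^(-at)*u(t) <-> 1/(s+a)
With a = 30: L{4*e^(-30t)*u(t)} = 4/(s+30), ROC: Re(s) > -30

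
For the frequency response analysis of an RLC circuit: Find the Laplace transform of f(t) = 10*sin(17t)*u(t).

Standard pair: sin(wt)*u(t) <-> w/(s^2+w^2)
With w = 17: L{10*sin(17t)*u(t)} = 170/(s^2+289)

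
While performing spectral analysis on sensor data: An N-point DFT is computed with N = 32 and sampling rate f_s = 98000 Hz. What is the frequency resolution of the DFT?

DFT frequency resolution = f_s / N
= 98000 / 32 = 6125/2 Hz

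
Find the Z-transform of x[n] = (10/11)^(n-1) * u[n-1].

Time-shifting property: if X(z) = Z{x[n]}, then Z{x[n-d]} = z^(-d) * X(z)
X(z) = z/(z - 10/11) for x[n] = (10/11)^n * u[n]
Z{x[n-1]} = z^(-1) * z/(z - 10/11) = 1/(z - 10/11)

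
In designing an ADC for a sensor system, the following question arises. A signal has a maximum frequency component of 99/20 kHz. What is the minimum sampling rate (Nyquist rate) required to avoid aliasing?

By the Nyquist-Shannon sampling theorem,
the minimum sampling rate (Nyquist rate) must be at least 2 * f_max.
Nyquist rate = 2 * 99/20 kHz = 99/10 kHz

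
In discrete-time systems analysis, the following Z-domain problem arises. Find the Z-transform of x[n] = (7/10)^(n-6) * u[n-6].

Time-shifting property: if X(z) = Z{x[n]}, then Z{x[n-d]} = z^(-d) * X(z)
X(z) = z/(z - 7/10) for x[n] = (7/10)^n * u[n]
Z{x[n-6]} = z^(-6) * z/(z - 7/10) = z^(-5)/(z - 7/10)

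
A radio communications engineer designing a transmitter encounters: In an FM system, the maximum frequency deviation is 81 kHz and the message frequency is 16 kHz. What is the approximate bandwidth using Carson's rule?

Carson's rule: BW = 2*(delta_f + f_m)
= 2*(81 + 16) kHz = 194 kHz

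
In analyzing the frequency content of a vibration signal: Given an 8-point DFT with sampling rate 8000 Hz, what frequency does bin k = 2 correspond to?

The frequency of DFT bin k is: f_k = k * f_s / N
f_2 = 2 * 8000 / 8 = 2000 Hz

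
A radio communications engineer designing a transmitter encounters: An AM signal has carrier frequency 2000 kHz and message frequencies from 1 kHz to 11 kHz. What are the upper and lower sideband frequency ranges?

Upper sideband (USB) = fc + [fm_low, fm_high] = 2000 + [1, 11] = [2001, 2011] kHz
Lower sideband (LSB) = fc - [fm_high, fm_low] = 2000 - [11, 1] = [1989, 1999] kHz
Total occupied spectrum: 1989 kHz to 2011 kHz (plus carrier at 2000 kHz)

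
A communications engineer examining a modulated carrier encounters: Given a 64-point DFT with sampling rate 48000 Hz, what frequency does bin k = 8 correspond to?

The frequency of DFT bin k is: f_k = k * f_s / N
f_8 = 8 * 48000 / 64 = 6000 Hz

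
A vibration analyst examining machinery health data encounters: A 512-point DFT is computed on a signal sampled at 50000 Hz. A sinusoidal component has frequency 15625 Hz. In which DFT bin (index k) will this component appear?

DFT frequency resolution = f_s/N = 50000/512 = 3125/32 Hz
Bin index k = f_signal / resolution = 15625 / 3125/32 = 160
The signal frequency 15625 Hz falls in DFT bin k = 160.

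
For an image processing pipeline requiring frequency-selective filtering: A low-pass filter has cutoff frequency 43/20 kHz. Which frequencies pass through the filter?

A low-pass filter passes all frequencies below the cutoff frequency 43/20 kHz and attenuates higher frequencies.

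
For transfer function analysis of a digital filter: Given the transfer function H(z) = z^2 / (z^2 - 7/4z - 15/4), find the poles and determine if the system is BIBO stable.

Poles are roots of the denominator: z^2 - 7/4z - 15/4 = 0.
Quadratic formula: z = [-(-7/4) +/- sqrt((-7/4)^2 - 4*(-15/4))] / 2
Discriminant = 49/16 + 15 = 289/16; sqrt = 17/4.
z = (7/4 +/- 17/4) / 2 => z = 3 or z = -5/4.
|p1| = 3, |p2| = 5/4.
For BIBO stability, all poles must lie inside the unit circle (|p| < 1).
System is UNSTABLE since at least one |p| >= 1.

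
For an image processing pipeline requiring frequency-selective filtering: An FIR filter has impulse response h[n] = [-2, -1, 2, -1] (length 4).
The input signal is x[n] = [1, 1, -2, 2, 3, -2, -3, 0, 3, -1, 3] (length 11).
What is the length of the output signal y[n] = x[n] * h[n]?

For linear convolution, the output length is:
len(y) = len(x) + len(h) - 1 = 11 + 4 - 1 = 14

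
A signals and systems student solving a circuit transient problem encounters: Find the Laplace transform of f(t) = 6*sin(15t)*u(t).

Standard pair: sin(wt)*u(t) <-> w/(s^2+w^2)
With w = 15: L{6*sin(15t)*u(t)} = 90/(s^2+225)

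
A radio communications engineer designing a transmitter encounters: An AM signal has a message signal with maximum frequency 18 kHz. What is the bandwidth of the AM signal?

In AM (double-sideband), the bandwidth is twice the message frequency.
BW = 2 * f_m = 2 * 18 kHz = 36 kHz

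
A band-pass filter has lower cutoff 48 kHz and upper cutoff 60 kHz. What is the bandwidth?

Bandwidth = f_high - f_low
= 60 kHz - 48 kHz = 12 kHz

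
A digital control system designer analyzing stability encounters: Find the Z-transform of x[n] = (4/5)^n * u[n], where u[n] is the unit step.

The Z-transform of a^n * u[n] is z/(z-a) for |z| > |a|.
Here a = 4/5, so X(z) = z/(z - (4/5)) = 5z/(5z - 4)
ROC: |z| > 4/5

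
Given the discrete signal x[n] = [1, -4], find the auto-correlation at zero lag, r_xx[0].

The auto-correlation at zero lag r_xx[0] equals the signal energy.
r_xx[0] = sum of x[n]^2 = 1^2 + (-4)^2
= 1 + 16 = 17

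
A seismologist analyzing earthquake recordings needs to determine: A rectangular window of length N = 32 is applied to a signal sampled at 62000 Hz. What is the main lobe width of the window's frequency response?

For a rectangular window of length N,
the main lobe width in frequency is 2*f_s/N.
= 2*62000/32 = 3875 Hz
This determines the minimum frequency separation for resolving two sinusoids.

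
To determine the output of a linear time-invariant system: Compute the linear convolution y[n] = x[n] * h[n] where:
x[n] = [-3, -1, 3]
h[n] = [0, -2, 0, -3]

y[n] = sum_k x[k]*h[n-k]. Output length = len(x) + len(h) - 1 = 3 + 4 - 1 = 6.
y[0] = -3*0 = 0
y[1] = -1*0 + -3*-2 = 6
y[2] = 3*0 + -1*-2 + -3*0 = 2
y[3] = 3*-2 + -1*0 + -3*-3 = 3
y[4] = 3*0 + -1*-3 = 3
y[5] = 3*-3 = -9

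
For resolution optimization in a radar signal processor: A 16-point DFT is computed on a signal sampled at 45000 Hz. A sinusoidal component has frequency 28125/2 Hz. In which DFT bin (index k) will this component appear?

DFT frequency resolution = f_s/N = 45000/16 = 5625/2 Hz
Bin index k = f_signal / resolution = 28125/2 / 5625/2 = 5
The signal frequency 28125/2 Hz falls in DFT bin k = 5.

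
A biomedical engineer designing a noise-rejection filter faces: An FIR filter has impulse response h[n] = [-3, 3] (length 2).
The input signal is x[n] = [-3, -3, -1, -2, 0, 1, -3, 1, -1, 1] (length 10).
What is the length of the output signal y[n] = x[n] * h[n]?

For linear convolution, the output length is:
len(y) = len(x) + len(h) - 1 = 10 + 2 - 1 = 11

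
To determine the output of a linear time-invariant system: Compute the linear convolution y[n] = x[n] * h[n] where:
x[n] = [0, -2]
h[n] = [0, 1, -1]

y[n] = sum_k x[k]*h[n-k]. Output length = len(x) + len(h) - 1 = 2 + 3 - 1 = 4.
y[0] = 0*0 = 0
y[1] = -2*0 + 0*1 = 0
y[2] = -2*1 + 0*-1 = -2
y[3] = -2*-1 = 2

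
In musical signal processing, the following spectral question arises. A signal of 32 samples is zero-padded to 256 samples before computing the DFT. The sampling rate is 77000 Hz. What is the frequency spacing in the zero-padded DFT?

Original DFT: N = 32, resolution = f_s/N = 77000/32 = 9625/4 Hz
Zero-padded DFT: N = 256, resolution = f_s/N = 77000/256 = 9625/32 Hz
Zero-padding interpolates the spectrum (finer frequency grid)
but does NOT improve the true spectral resolution (ability to resolve close frequencies).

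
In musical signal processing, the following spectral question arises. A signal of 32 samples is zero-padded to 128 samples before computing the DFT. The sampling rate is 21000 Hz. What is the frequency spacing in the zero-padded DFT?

Original DFT: N = 32, resolution = f_s/N = 21000/32 = 2625/4 Hz
Zero-padded DFT: N = 128, resolution = f_s/N = 21000/128 = 2625/16 Hz
Zero-padding interpolates the spectrum (finer frequency grid)
but does NOT improve the true spectral resolution (ability to resolve close frequencies).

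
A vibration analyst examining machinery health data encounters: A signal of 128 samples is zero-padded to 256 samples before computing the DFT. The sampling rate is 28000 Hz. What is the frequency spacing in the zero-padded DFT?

Original DFT: N = 128, resolution = f_s/N = 28000/128 = 875/4 Hz
Zero-padded DFT: N = 256, resolution = f_s/N = 28000/256 = 875/8 Hz
Zero-padding interpolates the spectrum (finer frequency grid)
but does NOT improve the true spectral resolution (ability to resolve close frequencies).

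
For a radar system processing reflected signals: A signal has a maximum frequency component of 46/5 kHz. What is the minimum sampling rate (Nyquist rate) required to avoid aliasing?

By the Nyquist-Shannon sampling theorem,
the minimum sampling rate (Nyquist rate) must be at least 2 * f_max.
Nyquist rate = 2 * 46/5 kHz = 92/5 kHz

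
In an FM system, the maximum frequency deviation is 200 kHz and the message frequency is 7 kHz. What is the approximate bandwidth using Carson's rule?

Carson's rule: BW = 2*(delta_f + f_m)
= 2*(200 + 7) kHz = 414 kHz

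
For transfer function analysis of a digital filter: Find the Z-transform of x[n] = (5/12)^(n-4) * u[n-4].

Time-shifting property: if X(z) = Z{x[n]}, then Z{x[n-d]} = z^(-d) * X(z)
X(z) = z/(z - 5/12) for x[n] = (5/12)^n * u[n]
Z{x[n-4]} = z^(-4) * z/(z - 5/12) = z^(-3)/(z - 5/12)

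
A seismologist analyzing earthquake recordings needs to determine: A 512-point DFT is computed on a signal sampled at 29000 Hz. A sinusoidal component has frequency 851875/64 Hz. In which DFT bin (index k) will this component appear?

DFT frequency resolution = f_s/N = 29000/512 = 3625/64 Hz
Bin index k = f_signal / resolution = 851875/64 / 3625/64 = 235
The signal frequency 851875/64 Hz falls in DFT bin k = 235.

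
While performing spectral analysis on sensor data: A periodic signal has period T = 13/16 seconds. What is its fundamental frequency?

The fundamental frequency is the reciprocal of the period.
f = 1/T = 1/(13/16) = 16/13 Hz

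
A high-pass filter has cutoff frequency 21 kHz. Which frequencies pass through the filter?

A high-pass filter passes all frequencies above the cutoff frequency 21 kHz and attenuates lower frequencies.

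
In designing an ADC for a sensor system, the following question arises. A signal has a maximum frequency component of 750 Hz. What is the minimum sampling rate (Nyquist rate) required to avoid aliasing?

By the Nyquist-Shannon sampling theorem,
the minimum sampling rate (Nyquist rate) must be at least 2 * f_max.
Nyquist rate = 2 * 750 Hz = 1500 Hz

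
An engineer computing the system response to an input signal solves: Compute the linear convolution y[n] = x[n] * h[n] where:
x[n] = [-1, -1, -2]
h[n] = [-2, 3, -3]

y[n] = sum_k x[k]*h[n-k]. Output length = len(x) + len(h) - 1 = 3 + 3 - 1 = 5.
y[0] = -1*-2 = 2
y[1] = -1*-2 + -1*3 = -1
y[2] = -2*-2 + -1*3 + -1*-3 = 4
y[3] = -2*3 + -1*-3 = -3
y[4] = -2*-3 = 6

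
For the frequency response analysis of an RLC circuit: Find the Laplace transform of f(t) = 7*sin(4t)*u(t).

Standard pair: sin(wt)*u(t) <-> w/(s^2+w^2)
With w = 4: L{7*sin(4t)*u(t)} = 28/(s^2+16)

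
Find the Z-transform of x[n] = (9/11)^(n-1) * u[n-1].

Time-shifting property: if X(z) = Z{x[n]}, then Z{x[n-d]} = z^(-d) * X(z)
X(z) = z/(z - 9/11) for x[n] = (9/11)^n * u[n]
Z{x[n-1]} = z^(-1) * z/(z - 9/11) = 1/(z - 9/11)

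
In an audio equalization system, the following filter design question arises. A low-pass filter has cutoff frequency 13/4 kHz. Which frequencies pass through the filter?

A low-pass filter passes all frequencies below the cutoff frequency 13/4 kHz and attenuates higher frequencies.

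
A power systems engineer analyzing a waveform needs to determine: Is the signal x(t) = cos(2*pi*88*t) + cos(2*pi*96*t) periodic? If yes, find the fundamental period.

f1 = 88 Hz, f2 = 96 Hz
Period T1 = 1/88, T2 = 1/96
Ratio T1/T2 = 96/88, which is rational.
The signal is periodic with fundamental period T = 1/GCD(88,96) = 1/8 s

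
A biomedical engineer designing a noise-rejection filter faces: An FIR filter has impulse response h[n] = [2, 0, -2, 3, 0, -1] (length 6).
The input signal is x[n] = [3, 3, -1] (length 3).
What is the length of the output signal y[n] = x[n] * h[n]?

For linear convolution, the output length is:
len(y) = len(x) + len(h) - 1 = 3 + 6 - 1 = 8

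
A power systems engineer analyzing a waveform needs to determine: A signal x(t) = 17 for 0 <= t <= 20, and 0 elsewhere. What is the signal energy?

Energy = integral of |x(t)|^2 dt over the signal duration
= 17^2 * 20 = 289 * 20 = 5780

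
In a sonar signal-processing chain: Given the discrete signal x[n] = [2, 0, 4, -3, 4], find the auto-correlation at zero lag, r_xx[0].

The auto-correlation at zero lag r_xx[0] equals the signal energy.
r_xx[0] = sum of x[n]^2 = 2^2 + 0^2 + 4^2 + (-3)^2 + 4^2
= 4 + 0 + 16 + 9 + 16 = 45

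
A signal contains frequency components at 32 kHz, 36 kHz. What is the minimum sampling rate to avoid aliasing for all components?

The highest frequency component is f_max = 36 kHz.
Nyquist rate = 2 * f_max = 2 * 36 kHz = 72 kHz.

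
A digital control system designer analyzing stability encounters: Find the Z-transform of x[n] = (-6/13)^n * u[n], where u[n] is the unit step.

The Z-transform of a^n * u[n] is z/(z-a) for |z| > |a|.
Here a = -6/13, so X(z) = z/(z - (-6/13)) = 13z/(13z + 6)
ROC: |z| > 6/13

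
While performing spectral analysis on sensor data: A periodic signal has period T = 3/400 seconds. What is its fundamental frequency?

The fundamental frequency is the reciprocal of the period.
f = 1/T = 1/(3/400) = 400/3 Hz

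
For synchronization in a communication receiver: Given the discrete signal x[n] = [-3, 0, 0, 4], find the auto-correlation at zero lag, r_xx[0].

The auto-correlation at zero lag r_xx[0] equals the signal energy.
r_xx[0] = sum of x[n]^2 = (-3)^2 + 0^2 + 0^2 + 4^2
= 9 + 0 + 0 + 16 = 25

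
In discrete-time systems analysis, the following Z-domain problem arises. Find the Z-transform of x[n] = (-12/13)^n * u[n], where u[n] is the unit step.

The Z-transform of a^n * u[n] is z/(z-a) for |z| > |a|.
Here a = -12/13, so X(z) = z/(z - (-12/13)) = 13z/(13z + 12)
ROC: |z| > 12/13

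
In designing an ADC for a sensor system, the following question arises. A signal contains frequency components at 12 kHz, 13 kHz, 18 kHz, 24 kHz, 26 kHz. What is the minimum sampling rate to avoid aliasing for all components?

The highest frequency component is f_max = 26 kHz.
Nyquist rate = 2 * f_max = 2 * 26 kHz = 52 kHz.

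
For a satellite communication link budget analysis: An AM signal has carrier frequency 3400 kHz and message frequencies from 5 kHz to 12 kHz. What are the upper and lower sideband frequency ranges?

Upper sideband (USB) = fc + [fm_low, fm_high] = 3400 + [5, 12] = [3405, 3412] kHz
Lower sideband (LSB) = fc - [fm_high, fm_low] = 3400 - [12, 5] = [3388, 3395] kHz
Total occupied spectrum: 3388 kHz to 3412 kHz (plus carrier at 3400 kHz)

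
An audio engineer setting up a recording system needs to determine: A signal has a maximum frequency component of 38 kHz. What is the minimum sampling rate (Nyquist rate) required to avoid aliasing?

By the Nyquist-Shannon sampling theorem,
the minimum sampling rate (Nyquist rate) must be at least 2 * f_max.
Nyquist rate = 2 * 38 kHz = 76 kHz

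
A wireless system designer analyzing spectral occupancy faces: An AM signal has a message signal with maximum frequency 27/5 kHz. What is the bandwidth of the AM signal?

In AM (double-sideband), the bandwidth is twice the message frequency.
BW = 2 * f_m = 2 * 27/5 kHz = 54/5 kHz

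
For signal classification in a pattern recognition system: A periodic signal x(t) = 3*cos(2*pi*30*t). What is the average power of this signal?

Average power of A*cos(wt) is A^2/2.
P = 3^2 / 2 = 9/2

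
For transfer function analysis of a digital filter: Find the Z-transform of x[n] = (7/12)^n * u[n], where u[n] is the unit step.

The Z-transform of a^n * u[n] is z/(z-a) for |z| > |a|.
Here a = 7/12, so X(z) = z/(z - (7/12)) = 12z/(12z - 7)
ROC: |z| > 7/12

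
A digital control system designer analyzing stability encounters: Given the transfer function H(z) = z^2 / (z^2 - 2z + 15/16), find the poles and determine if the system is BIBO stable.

Poles are roots of the denominator: z^2 - 2z + 15/16 = 0.
Quadratic formula: z = [-(-2) +/- sqrt((-2)^2 - 4*(15/16))] / 2
Discriminant = 4 - 15/4 = 1/4; sqrt = 1/2.
z = (2 +/- 1/2) / 2 => z = 5/4 or z = 3/4.
|p1| = 5/4, |p2| = 3/4.
For BIBO stability, all poles must lie inside the unit circle (|p| < 1).
System is UNSTABLE since at least one |p| >= 1.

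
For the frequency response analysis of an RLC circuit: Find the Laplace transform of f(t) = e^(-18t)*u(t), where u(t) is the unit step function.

Standard Laplace transform pair:
e^(-at)*u(t) <-> 1/(s+a)
With a = 18: L{e^(-18t)*u(t)} = 1/(s+18), ROC: Re(s) > -18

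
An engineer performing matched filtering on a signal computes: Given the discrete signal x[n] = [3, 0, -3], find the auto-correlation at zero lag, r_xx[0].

The auto-correlation at zero lag r_xx[0] equals the signal energy.
r_xx[0] = sum of x[n]^2 = 3^2 + 0^2 + (-3)^2
= 9 + 0 + 9 = 18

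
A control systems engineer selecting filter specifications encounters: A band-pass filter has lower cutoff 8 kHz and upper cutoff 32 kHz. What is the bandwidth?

Bandwidth = f_high - f_low
= 32 kHz - 8 kHz = 24 kHz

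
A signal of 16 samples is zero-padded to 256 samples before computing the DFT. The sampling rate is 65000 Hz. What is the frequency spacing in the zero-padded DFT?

Original DFT: N = 16, resolution = f_s/N = 65000/16 = 8125/2 Hz
Zero-padded DFT: N = 256, resolution = f_s/N = 65000/256 = 8125/32 Hz
Zero-padding interpolates the spectrum (finer frequency grid)
but does NOT improve the true spectral resolution (ability to resolve close frequencies).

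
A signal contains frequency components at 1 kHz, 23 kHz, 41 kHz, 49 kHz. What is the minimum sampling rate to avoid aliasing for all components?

The highest frequency component is f_max = 49 kHz.
Nyquist rate = 2 * f_max = 2 * 49 kHz = 98 kHz.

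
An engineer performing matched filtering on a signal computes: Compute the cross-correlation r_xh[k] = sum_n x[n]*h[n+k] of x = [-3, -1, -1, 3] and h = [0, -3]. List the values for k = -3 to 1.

Both sequences indexed from 0 and zero outside their support.
Lags with overlap: k = -3 to 1.
  r_xh[-3] = x[3]*h[0] = 0
  r_xh[-2] = x[2]*h[0] + x[3]*h[1] = -9
  r_xh[-1] = x[1]*h[0] + x[2]*h[1] = 3
  r_xh[0] = x[0]*h[0] + x[1]*h[1] = 3
  r_xh[1] = x[0]*h[1] = 9
r_xh = [0, -9, 3, 3, 9] (for k = -3, ..., 1)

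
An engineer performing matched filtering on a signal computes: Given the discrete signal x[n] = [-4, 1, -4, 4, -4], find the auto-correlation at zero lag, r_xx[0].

The auto-correlation at zero lag r_xx[0] equals the signal energy.
r_xx[0] = sum of x[n]^2 = (-4)^2 + 1^2 + (-4)^2 + 4^2 + (-4)^2
= 16 + 1 + 16 + 16 + 16 = 65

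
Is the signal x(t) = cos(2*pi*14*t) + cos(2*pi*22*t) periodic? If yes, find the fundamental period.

f1 = 14 Hz, f2 = 22 Hz
Period T1 = 1/14, T2 = 1/22
Ratio T1/T2 = 22/14, which is rational.
The signal is periodic with fundamental period T = 1/GCD(14,22) = 1/2 s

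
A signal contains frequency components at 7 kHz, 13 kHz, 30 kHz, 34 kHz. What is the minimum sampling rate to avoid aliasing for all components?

The highest frequency component is f_max = 34 kHz.
Nyquist rate = 2 * f_max = 2 * 34 kHz = 68 kHz.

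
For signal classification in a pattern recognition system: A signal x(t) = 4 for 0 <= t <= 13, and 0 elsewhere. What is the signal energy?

Energy = integral of |x(t)|^2 dt over the signal duration
= 4^2 * 13 = 16 * 13 = 208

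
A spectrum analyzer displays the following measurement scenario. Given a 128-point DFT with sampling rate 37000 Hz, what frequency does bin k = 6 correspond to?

The frequency of DFT bin k is: f_k = k * f_s / N
f_6 = 6 * 37000 / 128 = 13875/8 Hz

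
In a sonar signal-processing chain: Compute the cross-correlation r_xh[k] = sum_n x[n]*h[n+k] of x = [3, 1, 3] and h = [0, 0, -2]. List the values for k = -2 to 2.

Both sequences indexed from 0 and zero outside their support.
Lags with overlap: k = -2 to 2.
  r_xh[-2] = x[2]*h[0] = 0
  r_xh[-1] = x[1]*h[0] + x[2]*h[1] = 0
  r_xh[0] = x[0]*h[0] + x[1]*h[1] + x[2]*h[2] = -6
  r_xh[1] = x[0]*h[1] + x[1]*h[2] = -2
  r_xh[2] = x[0]*h[2] = -6
r_xh = [0, 0, -6, -2, -6] (for k = -2, ..., 2)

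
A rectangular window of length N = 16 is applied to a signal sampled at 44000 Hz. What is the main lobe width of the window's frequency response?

For a rectangular window of length N,
the main lobe width in frequency is 2*f_s/N.
= 2*44000/16 = 5500 Hz
This determines the minimum frequency separation for resolving two sinusoids.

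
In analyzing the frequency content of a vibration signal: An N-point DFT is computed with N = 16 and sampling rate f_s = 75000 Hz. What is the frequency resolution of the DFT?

DFT frequency resolution = f_s / N
= 75000 / 16 = 9375/2 Hz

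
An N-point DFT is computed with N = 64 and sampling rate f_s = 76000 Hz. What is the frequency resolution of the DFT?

DFT frequency resolution = f_s / N
= 76000 / 64 = 2375/2 Hz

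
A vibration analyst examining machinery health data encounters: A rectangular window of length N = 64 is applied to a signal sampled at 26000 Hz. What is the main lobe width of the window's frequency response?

For a rectangular window of length N,
the main lobe width in frequency is 2*f_s/N.
= 2*26000/64 = 1625/2 Hz
This determines the minimum frequency separation for resolving two sinusoids.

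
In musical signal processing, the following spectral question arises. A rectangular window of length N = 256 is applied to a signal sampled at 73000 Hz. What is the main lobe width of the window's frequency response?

For a rectangular window of length N,
the main lobe width in frequency is 2*f_s/N.
= 2*73000/256 = 9125/16 Hz
This determines the minimum frequency separation for resolving two sinusoids.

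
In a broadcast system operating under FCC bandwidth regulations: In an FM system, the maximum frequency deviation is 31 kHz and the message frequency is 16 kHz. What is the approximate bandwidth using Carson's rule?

Carson's rule: BW = 2*(delta_f + f_m)
= 2*(31 + 16) kHz = 94 kHz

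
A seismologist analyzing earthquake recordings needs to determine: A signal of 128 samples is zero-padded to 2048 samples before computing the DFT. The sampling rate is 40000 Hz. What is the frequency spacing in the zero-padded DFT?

Original DFT: N = 128, resolution = f_s/N = 40000/128 = 625/2 Hz
Zero-padded DFT: N = 2048, resolution = f_s/N = 40000/2048 = 625/32 Hz
Zero-padding interpolates the spectrum (finer frequency grid)
but does NOT improve the true spectral resolution (ability to resolve close frequencies).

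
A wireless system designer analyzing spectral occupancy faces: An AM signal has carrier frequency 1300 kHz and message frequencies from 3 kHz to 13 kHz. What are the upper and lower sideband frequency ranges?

Upper sideband (USB) = fc + [fm_low, fm_high] = 1300 + [3, 13] = [1303, 1313] kHz
Lower sideband (LSB) = fc - [fm_high, fm_low] = 1300 - [13, 3] = [1287, 1297] kHz
Total occupied spectrum: 1287 kHz to 1313 kHz (plus carrier at 1300 kHz)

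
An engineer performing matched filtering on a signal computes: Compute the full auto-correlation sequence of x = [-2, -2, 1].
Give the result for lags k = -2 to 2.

r_xx[k] = sum_m x[m]*x[m+k], indexed from 0, for k = -2 to 2:
  r_xx[-2] = x[2]*x[0] = -2
  r_xx[-1] = x[1]*x[0] + x[2]*x[1] = 2
  r_xx[0] = x[0]*x[0] + x[1]*x[1] + x[2]*x[2] = 9
  r_xx[1] = x[0]*x[1] + x[1]*x[2] = 2
  r_xx[2] = x[0]*x[2] = -2
r_xx = [-2, 2, 9, 2, -2]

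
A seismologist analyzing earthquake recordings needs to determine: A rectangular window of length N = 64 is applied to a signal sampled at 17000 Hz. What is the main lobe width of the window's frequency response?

For a rectangular window of length N,
the main lobe width in frequency is 2*f_s/N.
= 2*17000/64 = 2125/4 Hz
This determines the minimum frequency separation for resolving two sinusoids.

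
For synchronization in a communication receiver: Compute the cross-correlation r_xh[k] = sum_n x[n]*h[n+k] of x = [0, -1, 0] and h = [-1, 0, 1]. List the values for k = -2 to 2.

Both sequences indexed from 0 and zero outside their support.
Lags with overlap: k = -2 to 2.
  r_xh[-2] = x[2]*h[0] = 0
  r_xh[-1] = x[1]*h[0] + x[2]*h[1] = 1
  r_xh[0] = x[0]*h[0] + x[1]*h[1] + x[2]*h[2] = 0
  r_xh[1] = x[0]*h[1] + x[1]*h[2] = -1
  r_xh[2] = x[0]*h[2] = 0
r_xh = [0, 1, 0, -1, 0] (for k = -2, ..., 2)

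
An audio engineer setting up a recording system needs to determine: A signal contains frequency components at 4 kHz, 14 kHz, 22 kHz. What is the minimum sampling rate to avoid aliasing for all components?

The highest frequency component is f_max = 22 kHz.
Nyquist rate = 2 * f_max = 2 * 22 kHz = 44 kHz.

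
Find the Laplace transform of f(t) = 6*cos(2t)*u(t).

Standard pair: cos(wt)*u(t) <-> s/(s^2+w^2)
With w = 2: L{6*cos(2t)*u(t)} = 6s/(s^2+4)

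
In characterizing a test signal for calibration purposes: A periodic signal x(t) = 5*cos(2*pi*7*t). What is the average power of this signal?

Average power of A*cos(wt) is A^2/2.
P = 5^2 / 2 = 25/2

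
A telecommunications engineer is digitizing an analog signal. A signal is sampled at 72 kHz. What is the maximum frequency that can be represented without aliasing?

The maximum frequency that can be represented without aliasing
is the Nyquist frequency: f_max = f_s / 2 = 72 kHz / 2 = 36 kHz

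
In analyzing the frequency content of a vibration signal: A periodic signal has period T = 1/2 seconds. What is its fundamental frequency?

The fundamental frequency is the reciprocal of the period.
f = 1/T = 1/(1/2) = 2 Hz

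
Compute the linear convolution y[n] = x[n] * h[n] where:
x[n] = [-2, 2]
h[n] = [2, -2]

y[n] = sum_k x[k]*h[n-k]. Output length = len(x) + len(h) - 1 = 2 + 2 - 1 = 3.
y[0] = -2*2 = -4
y[1] = 2*2 + -2*-2 = 8
y[2] = 2*-2 = -4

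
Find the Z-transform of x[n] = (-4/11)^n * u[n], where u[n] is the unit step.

The Z-transform of a^n * u[n] is z/(z-a) for |z| > |a|.
Here a = -4/11, so X(z) = z/(z - (-4/11)) = 11z/(11z + 4)
ROC: |z| > 4/11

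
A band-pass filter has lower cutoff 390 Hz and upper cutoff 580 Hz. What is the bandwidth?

Bandwidth = f_high - f_low
= 580 Hz - 390 Hz = 190 Hz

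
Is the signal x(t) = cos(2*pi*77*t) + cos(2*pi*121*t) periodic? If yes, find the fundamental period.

f1 = 77 Hz, f2 = 121 Hz
Period T1 = 1/77, T2 = 1/121
Ratio T1/T2 = 121/77, which is rational.
The signal is periodic with fundamental period T = 1/GCD(77,121) = 1/11 s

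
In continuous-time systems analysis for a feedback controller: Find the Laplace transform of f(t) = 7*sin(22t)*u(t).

Standard pair: sin(wt)*u(t) <-> w/(s^2+w^2)
With w = 22: L{7*sin(22t)*u(t)} = 154/(s^2+484)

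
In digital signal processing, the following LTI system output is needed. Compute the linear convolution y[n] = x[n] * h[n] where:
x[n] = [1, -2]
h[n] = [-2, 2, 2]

y[n] = sum_k x[k]*h[n-k]. Output length = len(x) + len(h) - 1 = 2 + 3 - 1 = 4.
y[0] = 1*-2 = -2
y[1] = -2*-2 + 1*2 = 6
y[2] = -2*2 + 1*2 = -2
y[3] = -2*2 = -4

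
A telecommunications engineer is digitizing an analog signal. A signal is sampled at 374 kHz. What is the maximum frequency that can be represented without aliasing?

The maximum frequency that can be represented without aliasing
is the Nyquist frequency: f_max = f_s / 2 = 374 kHz / 2 = 187 kHz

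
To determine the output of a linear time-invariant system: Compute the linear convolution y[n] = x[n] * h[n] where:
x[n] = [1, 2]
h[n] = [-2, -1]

y[n] = sum_k x[k]*h[n-k]. Output length = len(x) + len(h) - 1 = 2 + 2 - 1 = 3.
y[0] = 1*-2 = -2
y[1] = 2*-2 + 1*-1 = -5
y[2] = 2*-1 = -2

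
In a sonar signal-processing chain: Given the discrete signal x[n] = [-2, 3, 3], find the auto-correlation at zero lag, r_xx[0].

The auto-correlation at zero lag r_xx[0] equals the signal energy.
r_xx[0] = sum of x[n]^2 = (-2)^2 + 3^2 + 3^2
= 4 + 9 + 9 = 22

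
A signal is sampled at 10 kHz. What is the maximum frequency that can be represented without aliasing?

The maximum frequency that can be represented without aliasing
is the Nyquist frequency: f_max = f_s / 2 = 10 kHz / 2 = 5 kHz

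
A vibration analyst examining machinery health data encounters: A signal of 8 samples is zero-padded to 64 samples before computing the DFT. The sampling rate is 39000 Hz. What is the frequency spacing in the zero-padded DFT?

Original DFT: N = 8, resolution = f_s/N = 39000/8 = 4875 Hz
Zero-padded DFT: N = 64, resolution = f_s/N = 39000/64 = 4875/8 Hz
Zero-padding interpolates the spectrum (finer frequency grid)
but does NOT improve the true spectral resolution (ability to resolve close frequencies).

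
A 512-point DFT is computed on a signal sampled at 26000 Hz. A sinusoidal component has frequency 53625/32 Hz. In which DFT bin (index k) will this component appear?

DFT frequency resolution = f_s/N = 26000/512 = 1625/32 Hz
Bin index k = f_signal / resolution = 53625/32 / 1625/32 = 33
The signal frequency 53625/32 Hz falls in DFT bin k = 33.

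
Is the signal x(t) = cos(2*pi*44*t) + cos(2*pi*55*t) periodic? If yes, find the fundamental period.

f1 = 44 Hz, f2 = 55 Hz
Period T1 = 1/44, T2 = 1/55
Ratio T1/T2 = 55/44, which is rational.
The signal is periodic with fundamental period T = 1/GCD(44,55) = 1/11 s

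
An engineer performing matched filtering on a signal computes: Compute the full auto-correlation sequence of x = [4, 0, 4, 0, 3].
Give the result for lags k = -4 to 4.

r_xx[k] = sum_m x[m]*x[m+k], indexed from 0, for k = -4 to 4:
  r_xx[-4] = x[4]*x[0] = 12
  r_xx[-3] = x[3]*x[0] + x[4]*x[1] = 0
  r_xx[-2] = x[2]*x[0] + x[3]*x[1] + x[4]*x[2] = 28
  r_xx[-1] = x[1]*x[0] + x[2]*x[1] + x[3]*x[2] + x[4]*x[3] = 0
  r_xx[0] = x[0]*x[0] + x[1]*x[1] + x[2]*x[2] + x[3]*x[3] + x[4]*x[4] = 41
  r_xx[1] = x[0]*x[1] + x[1]*x[2] + x[2]*x[3] + x[3]*x[4] = 0
  r_xx[2] = x[0]*x[2] + x[1]*x[3] + x[2]*x[4] = 28
  r_xx[3] = x[0]*x[3] + x[1]*x[4] = 0
  r_xx[4] = x[0]*x[4] = 12
r_xx = [12, 0, 28, 0, 41, 0, 28, 0, 12]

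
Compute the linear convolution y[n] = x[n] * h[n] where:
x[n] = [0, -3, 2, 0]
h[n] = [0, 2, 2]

y[n] = sum_k x[k]*h[n-k]. Output length = len(x) + len(h) - 1 = 4 + 3 - 1 = 6.
y[0] = 0*0 = 0
y[1] = -3*0 + 0*2 = 0
y[2] = 2*0 + -3*2 + 0*2 = -6
y[3] = 0*0 + 2*2 + -3*2 = -2
y[4] = 0*2 + 2*2 = 4
y[5] = 0*2 = 0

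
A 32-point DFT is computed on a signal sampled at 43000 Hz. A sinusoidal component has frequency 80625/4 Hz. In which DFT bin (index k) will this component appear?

DFT frequency resolution = f_s/N = 43000/32 = 5375/4 Hz
Bin index k = f_signal / resolution = 80625/4 / 5375/4 = 15
The signal frequency 80625/4 Hz falls in DFT bin k = 15.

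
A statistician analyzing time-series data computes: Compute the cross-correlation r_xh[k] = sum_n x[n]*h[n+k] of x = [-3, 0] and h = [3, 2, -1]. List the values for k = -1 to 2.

Both sequences indexed from 0 and zero outside their support.
Lags with overlap: k = -1 to 2.
  r_xh[-1] = x[1]*h[0] = 0
  r_xh[0] = x[0]*h[0] + x[1]*h[1] = -9
  r_xh[1] = x[0]*h[1] + x[1]*h[2] = -6
  r_xh[2] = x[0]*h[2] = 3
r_xh = [0, -9, -6, 3] (for k = -1, ..., 2)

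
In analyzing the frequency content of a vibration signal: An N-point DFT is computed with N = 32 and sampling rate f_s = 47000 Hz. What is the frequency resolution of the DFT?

DFT frequency resolution = f_s / N
= 47000 / 32 = 5875/4 Hz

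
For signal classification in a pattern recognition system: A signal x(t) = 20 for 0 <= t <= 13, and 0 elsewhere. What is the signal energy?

Energy = integral of |x(t)|^2 dt over the signal duration
= 20^2 * 13 = 400 * 13 = 5200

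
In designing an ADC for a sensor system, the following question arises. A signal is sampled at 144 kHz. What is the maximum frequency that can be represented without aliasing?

The maximum frequency that can be represented without aliasing
is the Nyquist frequency: f_max = f_s / 2 = 144 kHz / 2 = 72 kHz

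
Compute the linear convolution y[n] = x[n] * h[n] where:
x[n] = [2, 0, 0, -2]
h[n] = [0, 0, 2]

y[n] = sum_k x[k]*h[n-k]. Output length = len(x) + len(h) - 1 = 4 + 3 - 1 = 6.
y[0] = 2*0 = 0
y[1] = 0*0 + 2*0 = 0
y[2] = 0*0 + 0*0 + 2*2 = 4
y[3] = -2*0 + 0*0 + 0*2 = 0
y[4] = -2*0 + 0*2 = 0
y[5] = -2*2 = -4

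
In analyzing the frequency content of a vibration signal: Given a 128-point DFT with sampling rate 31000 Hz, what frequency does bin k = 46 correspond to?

The frequency of DFT bin k is: f_k = k * f_s / N
f_46 = 46 * 31000 / 128 = 89125/8 Hz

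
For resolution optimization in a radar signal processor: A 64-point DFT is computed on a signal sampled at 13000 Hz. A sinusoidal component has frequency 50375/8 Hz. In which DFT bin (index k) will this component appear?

DFT frequency resolution = f_s/N = 13000/64 = 1625/8 Hz
Bin index k = f_signal / resolution = 50375/8 / 1625/8 = 31
The signal frequency 50375/8 Hz falls in DFT bin k = 31.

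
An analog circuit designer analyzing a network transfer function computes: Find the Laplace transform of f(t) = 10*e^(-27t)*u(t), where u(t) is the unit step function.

Standard Laplace transform pair:
e^(-at)*u(t) <-> 1/(s+a)
With a = 27: L{10*e^(-27t)*u(t)} = 10/(s+27), ROC: Re(s) > -27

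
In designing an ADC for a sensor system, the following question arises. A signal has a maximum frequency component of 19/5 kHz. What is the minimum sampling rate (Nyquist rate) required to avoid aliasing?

By the Nyquist-Shannon sampling theorem,
the minimum sampling rate (Nyquist rate) must be at least 2 * f_max.
Nyquist rate = 2 * 19/5 kHz = 38/5 kHz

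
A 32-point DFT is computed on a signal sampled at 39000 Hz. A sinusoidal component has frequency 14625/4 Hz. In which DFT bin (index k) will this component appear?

DFT frequency resolution = f_s/N = 39000/32 = 4875/4 Hz
Bin index k = f_signal / resolution = 14625/4 / 4875/4 = 3
The signal frequency 14625/4 Hz falls in DFT bin k = 3.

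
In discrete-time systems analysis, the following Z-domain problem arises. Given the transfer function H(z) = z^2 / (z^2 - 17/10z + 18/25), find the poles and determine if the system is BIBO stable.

Poles are roots of the denominator: z^2 - 17/10z + 18/25 = 0.
Quadratic formula: z = [-(-17/10) +/- sqrt((-17/10)^2 - 4*(18/25))] / 2
Discriminant = 289/100 - 72/25 = 1/100; sqrt = 1/10.
z = (17/10 +/- 1/10) / 2 => z = 9/10 or z = 4/5.
|p1| = 4/5, |p2| = 9/10.
For BIBO stability, all poles must lie inside the unit circle (|p| < 1).
System is STABLE since both |p| < 1.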